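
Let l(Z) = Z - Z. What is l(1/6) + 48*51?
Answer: 2448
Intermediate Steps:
l(Z) = 0
l(1/6) + 48*51 = 0 + 48*51 = 0 + 2448 = 2448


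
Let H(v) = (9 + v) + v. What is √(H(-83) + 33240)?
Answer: √33083 ≈ 181.89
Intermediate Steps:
H(v) = 9 + 2*v
√(H(-83) + 33240) = √((9 + 2*(-83)) + 33240) = √((9 - 166) + 33240) = √(-157 + 33240) = √33083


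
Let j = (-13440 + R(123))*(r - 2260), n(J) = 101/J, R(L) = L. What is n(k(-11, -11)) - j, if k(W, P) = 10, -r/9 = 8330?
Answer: -10284718999/10 ≈ -1.0285e+9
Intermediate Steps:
r = -74970 (r = -9*8330 = -74970)
j = 1028471910 (j = (-13440 + 123)*(-74970 - 2260) = -13317*(-77230) = 1028471910)
n(k(-11, -11)) - j = 101/10 - 1*1028471910 = 101*(⅒) - 1028471910 = 101/10 - 1028471910 = -10284718999/10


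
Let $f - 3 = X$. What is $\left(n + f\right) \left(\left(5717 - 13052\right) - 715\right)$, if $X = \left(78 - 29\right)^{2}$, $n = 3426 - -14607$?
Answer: $-164517850$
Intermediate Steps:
$n = 18033$ ($n = 3426 + 14607 = 18033$)
$X = 2401$ ($X = 49^{2} = 2401$)
$f = 2404$ ($f = 3 + 2401 = 2404$)
$\left(n + f\right) \left(\left(5717 - 13052\right) - 715\right) = \left(18033 + 2404\right) \left(\left(5717 - 13052\right) - 715\right) = 20437 \left(-7335 - 715\right) = 20437 \left(-8050\right) = -164517850$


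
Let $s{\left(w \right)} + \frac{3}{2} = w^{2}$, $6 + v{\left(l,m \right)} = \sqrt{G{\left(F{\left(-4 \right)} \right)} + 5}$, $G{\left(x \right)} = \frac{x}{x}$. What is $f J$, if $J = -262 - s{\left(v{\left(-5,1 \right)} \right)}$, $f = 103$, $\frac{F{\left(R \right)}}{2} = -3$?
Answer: $- \frac{62315}{2} + 1236 \sqrt{6} \approx -28130.0$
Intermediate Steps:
$F{\left(R \right)} = -6$ ($F{\left(R \right)} = 2 \left(-3\right) = -6$)
$G{\left(x \right)} = 1$
$v{\left(l,m \right)} = -6 + \sqrt{6}$ ($v{\left(l,m \right)} = -6 + \sqrt{1 + 5} = -6 + \sqrt{6}$)
$s{\left(w \right)} = - \frac{3}{2} + w^{2}$
$J = - \frac{521}{2} - \left(-6 + \sqrt{6}\right)^{2}$ ($J = -262 - \left(- \frac{3}{2} + \left(-6 + \sqrt{6}\right)^{2}\right) = -262 + \left(\frac{3}{2} - \left(-6 + \sqrt{6}\right)^{2}\right) = - \frac{521}{2} - \left(-6 + \sqrt{6}\right)^{2} \approx -273.11$)
$f J = 103 \left(- \frac{605}{2} + 12 \sqrt{6}\right) = - \frac{62315}{2} + 1236 \sqrt{6}$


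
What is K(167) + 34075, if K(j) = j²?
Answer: 61964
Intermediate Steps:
K(167) + 34075 = 167² + 34075 = 27889 + 34075 = 61964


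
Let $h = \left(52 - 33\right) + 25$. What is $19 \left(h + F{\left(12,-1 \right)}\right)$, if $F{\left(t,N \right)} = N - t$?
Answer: $589$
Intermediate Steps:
$h = 44$ ($h = 19 + 25 = 44$)
$19 \left(h + F{\left(12,-1 \right)}\right) = 19 \left(44 - 13\right) = 19 \cdot 31 = 589$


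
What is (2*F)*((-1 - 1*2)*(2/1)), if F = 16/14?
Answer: -96/7 ≈ -13.714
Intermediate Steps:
F = 8/7 (F = 16*(1/14) = 8/7 ≈ 1.1429)
(2*F)*((-1 - 1*2)*(2/1)) = (2*(8/7))*((-1 - 1*2)*(2/1)) = 16*((-1 - 2)*(2*1))/7 = 16*(-3*2)/7 = (16/7)*(-6) = -96/7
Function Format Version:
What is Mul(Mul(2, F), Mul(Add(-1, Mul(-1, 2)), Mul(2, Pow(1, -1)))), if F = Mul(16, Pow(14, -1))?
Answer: Rational(-96, 7) ≈ -13.714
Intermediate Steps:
F = Rational(8, 7) (F = Mul(16, Rational(1, 14)) = Rational(8, 7) ≈ 1.1429)
Mul(Mul(2, F), Mul(Add(-1, Mul(-1, 2)), Mul(2, Pow(1, -1)))) = Mul(Mul(2, Rational(8, 7)), Mul(Add(-1, Mul(-1, 2)), Mul(2, Pow(1, -1)))) = Mul(Rational(16, 7), Mul(Add(-1, -2), Mul(2, 1))) = Mul(Rational(16, 7), Mul(-3, 2)) = Mul(Rational(16, 7), -6) = Rational(-96, 7)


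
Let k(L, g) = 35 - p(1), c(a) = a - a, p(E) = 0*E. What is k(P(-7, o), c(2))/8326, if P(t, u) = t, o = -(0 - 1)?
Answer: 35/8326 ≈ 0.0042037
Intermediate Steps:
o = 1 (o = -1*(-1) = 1)
p(E) = 0
c(a) = 0
k(L, g) = 35 (k(L, g) = 35 - 1*0 = 35 + 0 = 35)
k(P(-7, o), c(2))/8326 = 35/8326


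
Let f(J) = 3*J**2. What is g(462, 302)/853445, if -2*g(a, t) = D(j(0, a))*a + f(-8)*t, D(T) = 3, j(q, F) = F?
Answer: -5937/170689 ≈ -0.034783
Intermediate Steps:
g(a, t) = -96*t - 3*a/2 (g(a, t) = -(3*a + (3*(-8)**2)*t)/2 = -(3*a + (3*64)*t)/2 = -(3*a + 192*t)/2 = -96*t - 3*a/2)
g(462, 302)/853445 = (-96*302 - 3/2*462)/853445 = (-28992 - 693)*(1/853445) = -29685*1/853445 = -5937/170689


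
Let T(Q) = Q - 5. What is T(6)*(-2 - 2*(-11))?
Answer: 20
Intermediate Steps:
T(Q) = -5 + Q
T(6)*(-2 - 2*(-11)) = (-5 + 6)*(-2 - 2*(-11)) = 1*(-2 + 22) = 1*20 = 20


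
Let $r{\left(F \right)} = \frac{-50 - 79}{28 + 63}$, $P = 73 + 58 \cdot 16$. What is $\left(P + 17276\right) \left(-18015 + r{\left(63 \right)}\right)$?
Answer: $- \frac{4280718834}{13} \approx -3.2929 \cdot 10^{8}$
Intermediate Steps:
$P = 1001$ ($P = 73 + 928 = 1001$)
$r{\left(F \right)} = - \frac{129}{91}$
$\left(P + 17276\right) \left(-18015 + r{\left(63 \right)}\right) = \left(1001 + 17276\right) \left(-18015 - \frac{129}{91}\right) = 18277 \left(- \frac{1639494}{91}\right) = - \frac{4280718834}{13}$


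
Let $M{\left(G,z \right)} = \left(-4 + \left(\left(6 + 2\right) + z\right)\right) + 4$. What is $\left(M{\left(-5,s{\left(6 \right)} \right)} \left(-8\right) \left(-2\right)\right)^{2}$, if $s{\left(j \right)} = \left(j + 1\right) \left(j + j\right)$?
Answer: $2166784$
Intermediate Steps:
$s{\left(j \right)} = 2 j \left(1 + j\right)$ ($s{\left(j \right)} = \left(1 + j\right) 2 j = 2 j \left(1 + j\right)$)
$M{\left(G,z \right)} = 8 + z$ ($M{\left(G,z \right)} = \left(-4 + \left(8 + z\right)\right) + 4 = \left(4 + z\right) + 4 = 8 + z$)
$\left(M{\left(-5,s{\left(6 \right)} \right)} \left(-8\right) \left(-2\right)\right)^{2} = \left(\left(8 + 2 \cdot 6 \left(1 + 6\right)\right) \left(-8\right) \left(-2\right)\right)^{2} = \left(\left(8 + 2 \cdot 6 \cdot 7\right) \left(-8\right) \left(-2\right)\right)^{2} = \left(\left(8 + 84\right) \left(-8\right) \left(-2\right)\right)^{2} = \left(92 \left(-8\right) \left(-2\right)\right)^{2} = \left(\left(-736\right) \left(-2\right)\right)^{2} = 1472^{2} = 2166784$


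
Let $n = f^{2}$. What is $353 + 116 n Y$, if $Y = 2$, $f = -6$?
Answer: $8705$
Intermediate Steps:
$n = 36$ ($n = \left(-6\right)^{2} = 36$)
$353 + 116 n Y = 353 + 116 \cdot 36 \cdot 2 = 353 + 116 \cdot 72 = 353 + 8352 = 8705$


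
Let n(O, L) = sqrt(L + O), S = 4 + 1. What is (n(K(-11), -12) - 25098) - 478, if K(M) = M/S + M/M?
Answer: -25576 + I*sqrt(330)/5 ≈ -25576.0 + 3.6332*I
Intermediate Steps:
S = 5
K(M) = 1 + M/5 (K(M) = M/5 + M/M = M*(1/5) + 1 = M/5 + 1 = 1 + M/5)
(n(K(-11), -12) - 25098) - 478 = (sqrt(-12 + (1 + (1/5)*(-11))) - 25098) - 478 = (sqrt(-12 + (1 - 11/5)) - 25098) - 478 = (sqrt(-12 - 6/5) - 25098) - 478 = (sqrt(-66/5) - 25098) - 478 = (I*sqrt(330)/5 - 25098) - 478 = (-25098 + I*sqrt(330)/5) - 478 = -25576 + I*sqrt(330)/5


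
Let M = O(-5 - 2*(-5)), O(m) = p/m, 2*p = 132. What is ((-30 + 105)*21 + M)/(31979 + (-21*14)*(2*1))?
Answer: 7941/156955 ≈ 0.050594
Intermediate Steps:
p = 66 (p = (1/2)*132 = 66)
O(m) = 66/m
M = 66/5 (M = 66/(-5 - 2*(-5)) = 66/(-5 + 10) = 66/5 ≈ 13.200)
((-30 + 105)*21 + M)/(31979 + (-21*14)*(2*1)) = ((-30 + 105)*21 + 66/5)/(31979 + (-21*14)*(2*1)) = (75*21 + 66/5)/(31979 - 294*2) = (1575 + 66/5)/(31979 - 588) = (7941/5)/31391 = (7941/5)*(1/31391) = 7941/156955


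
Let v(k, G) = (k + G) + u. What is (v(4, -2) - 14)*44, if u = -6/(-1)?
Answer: -264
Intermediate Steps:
u = 6 (u = -6*(-1) = 6)
v(k, G) = 6 + G + k (v(k, G) = (k + G) + 6 = (G + k) + 6 = 6 + G + k)
(v(4, -2) - 14)*44 = ((6 - 2 + 4) - 14)*44 = (8 - 14)*44 = -6*44 = -264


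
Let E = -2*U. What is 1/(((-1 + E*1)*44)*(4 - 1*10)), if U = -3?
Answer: -1/1320 ≈ -0.00075758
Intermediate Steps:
E = 6 (E = -2*(-3) = 6)
1/(((-1 + E*1)*44)*(4 - 1*10)) = 1/(((-1 + 6*1)*44)*(4 - 1*10)) = 1/(((-1 + 6)*44)*(4 - 10)) = 1/((5*44)*(-6)) = 1/(220*(-6)) = 1/(-1320) = -1/1320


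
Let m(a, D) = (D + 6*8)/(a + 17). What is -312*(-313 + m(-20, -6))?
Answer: 102024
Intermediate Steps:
m(a, D) = (48 + D)/(17 + a) (m(a, D) = (D + 48)/(17 + a) = (48 + D)/(17 + a))
-312*(-313 + m(-20, -6)) = -312*(-313 + (48 - 6)/(17 - 20)) = -312*(-313 + 42/(-3)) = -312*(-313 - 1/3*42) = -312*(-313 - 14) = -312*(-327) = 102024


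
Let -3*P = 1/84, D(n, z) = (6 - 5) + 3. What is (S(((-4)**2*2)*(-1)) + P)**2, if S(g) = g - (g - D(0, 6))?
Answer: 1014049/63504 ≈ 15.968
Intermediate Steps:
D(n, z) = 4 (D(n, z) = 1 + 3 = 4)
S(g) = 4 (S(g) = g - (g - 1*4) = g - (g - 4) = g - (-4 + g) = g + (4 - g) = 4)
P = -1/252 (P = -1/3/84 = -1/3*1/84 = -1/252 ≈ -0.0039683)
(S(((-4)**2*2)*(-1)) + P)**2 = (4 - 1/252)**2 = (1007/252)**2 = 1014049/63504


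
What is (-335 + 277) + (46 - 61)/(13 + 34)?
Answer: -2741/47 ≈ -58.319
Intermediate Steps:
(-335 + 277) + (46 - 61)/(13 + 34) = -58 - 15/47 = -2741/47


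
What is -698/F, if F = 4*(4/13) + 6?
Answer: -4537/47 ≈ -96.532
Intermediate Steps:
F = 94/13 (F = 4*(4*(1/13)) + 6 = 4*(4/13) + 6 = 16/13 + 6 = 94/13 ≈ 7.2308)
-698/F = -698/94/13 = -698*13/94 = -4537/47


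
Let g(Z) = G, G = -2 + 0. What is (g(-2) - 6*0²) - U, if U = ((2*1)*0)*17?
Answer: -2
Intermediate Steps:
G = -2
g(Z) = -2
U = 0 (U = (2*0)*17 = 0*17 = 0)
(g(-2) - 6*0²) - U = (-2 - 6*0²) - 1*0 = (-2 - 6*0) + 0 = (-2 + 0) + 0 = -2 + 0 = -2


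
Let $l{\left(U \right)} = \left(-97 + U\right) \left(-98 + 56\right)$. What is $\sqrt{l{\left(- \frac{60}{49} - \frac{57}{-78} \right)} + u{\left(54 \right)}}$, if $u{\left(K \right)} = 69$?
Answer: $\frac{30 \sqrt{38311}}{91} \approx 64.527$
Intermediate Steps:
$l{\left(U \right)} = 4074 - 42 U$ ($l{\left(U \right)} = \left(-97 + U\right) \left(-42\right) = 4074 - 42 U$)
$\sqrt{l{\left(- \frac{60}{49} - \frac{57}{-78} \right)} + u{\left(54 \right)}} = \sqrt{\left(4074 - 42 \left(- \frac{60}{49} - \frac{57}{-78}\right)\right) + 69} = \sqrt{\left(4074 - 42 \left(\left(-60\right) \frac{1}{49} - - \frac{19}{26}\right)\right) + 69} = \sqrt{\left(4074 - 42 \left(- \frac{60}{49} + \frac{19}{26}\right)\right) + 69} = \sqrt{\left(4074 - - \frac{1887}{91}\right) + 69} = \sqrt{\left(4074 + \frac{1887}{91}\right) + 69} = \sqrt{\frac{372621}{91} + 69} = \sqrt{\frac{378900}{91}} = \frac{30 \sqrt{38311}}{91}$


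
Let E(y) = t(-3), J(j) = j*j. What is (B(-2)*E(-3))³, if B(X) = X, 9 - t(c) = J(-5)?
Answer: 32768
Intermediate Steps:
J(j) = j²
t(c) = -16 (t(c) = 9 - 1*(-5)² = 9 - 1*25 = 9 - 25 = -16)
E(y) = -16
(B(-2)*E(-3))³ = (-2*(-16))³ = 32³ = 32768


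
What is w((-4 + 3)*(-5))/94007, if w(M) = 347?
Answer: 347/94007 ≈ 0.0036912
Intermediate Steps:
w((-4 + 3)*(-5))/94007 = 347/94007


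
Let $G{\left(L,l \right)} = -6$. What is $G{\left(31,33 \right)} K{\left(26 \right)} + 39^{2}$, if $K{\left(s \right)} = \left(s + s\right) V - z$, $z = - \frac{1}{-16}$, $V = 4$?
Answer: $\frac{2187}{8} \approx 273.38$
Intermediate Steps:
$z = \frac{1}{16}$ ($z = \left(-1\right) \left(- \frac{1}{16}\right) = \frac{1}{16} \approx 0.0625$)
$K{\left(s \right)} = - \frac{1}{16} + 8 s$ ($K{\left(s \right)} = \left(s + s\right) 4 - \frac{1}{16} = 2 s 4 - \frac{1}{16} = 8 s - \frac{1}{16} = - \frac{1}{16} + 8 s$)
$G{\left(31,33 \right)} K{\left(26 \right)} + 39^{2} = - 6 \left(- \frac{1}{16} + 8 \cdot 26\right) + 39^{2} = - 6 \left(- \frac{1}{16} + 208\right) + 1521 = \left(-6\right) \frac{3327}{16} + 1521 = - \frac{9981}{8} + 1521 = \frac{2187}{8}$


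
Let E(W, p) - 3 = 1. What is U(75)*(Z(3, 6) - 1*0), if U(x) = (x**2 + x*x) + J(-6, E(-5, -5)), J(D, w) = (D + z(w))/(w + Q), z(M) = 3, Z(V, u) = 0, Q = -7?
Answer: 0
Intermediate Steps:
E(W, p) = 4 (E(W, p) = 3 + 1 = 4)
J(D, w) = (3 + D)/(-7 + w) (J(D, w) = (D + 3)/(w - 7) = (3 + D)/(-7 + w))
U(x) = 1 + 2*x**2 (U(x) = (x**2 + x*x) + (3 - 6)/(-7 + 4) = (x**2 + x**2) - 3/(-3) = 2*x**2 - 1/3*(-3) = 2*x**2 + 1 = 1 + 2*x**2)
U(75)*(Z(3, 6) - 1*0) = (1 + 2*75**2)*(0 - 1*0) = (1 + 2*5625)*(0 + 0) = (1 + 11250)*0 = 11251*0 = 0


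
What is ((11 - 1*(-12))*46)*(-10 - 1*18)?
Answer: -29624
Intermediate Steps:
((11 - 1*(-12))*46)*(-10 - 1*18) = ((11 + 12)*46)*(-10 - 18) = (23*46)*(-28) = 1058*(-28) = -29624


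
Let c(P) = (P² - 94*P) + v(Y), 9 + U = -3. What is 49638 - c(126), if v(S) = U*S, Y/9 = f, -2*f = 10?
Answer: 45066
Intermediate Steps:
U = -12 (U = -9 - 3 = -12)
f = -5 (f = -½*10 = -5)
Y = -45 (Y = 9*(-5) = -45)
v(S) = -12*S
c(P) = 540 + P² - 94*P (c(P) = (P² - 94*P) - 12*(-45) = (P² - 94*P) + 540 = 540 + P² - 94*P)
49638 - c(126) = 49638 - (540 + 126² - 94*126) = 49638 - (540 + 15876 - 11844) = 49638 - 1*4572 = 49638 - 4572 = 45066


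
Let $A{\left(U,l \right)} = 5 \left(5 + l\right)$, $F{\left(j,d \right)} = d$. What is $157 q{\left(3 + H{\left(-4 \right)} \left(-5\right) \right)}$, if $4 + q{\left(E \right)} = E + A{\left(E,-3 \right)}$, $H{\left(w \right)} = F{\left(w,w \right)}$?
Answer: $4553$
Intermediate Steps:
$H{\left(w \right)} = w$
$A{\left(U,l \right)} = 25 + 5 l$
$q{\left(E \right)} = 6 + E$ ($q{\left(E \right)} = -4 + \left(E + \left(25 + 5 \left(-3\right)\right)\right) = -4 + \left(E + \left(25 - 15\right)\right) = -4 + \left(E + 10\right) = -4 + \left(10 + E\right) = 6 + E$)
$157 q{\left(3 + H{\left(-4 \right)} \left(-5\right) \right)} = 157 \left(6 + \left(3 - -20\right)\right) = 157 \left(6 + \left(3 + 20\right)\right) = 157 \left(6 + 23\right) = 157 \cdot 29 = 4553$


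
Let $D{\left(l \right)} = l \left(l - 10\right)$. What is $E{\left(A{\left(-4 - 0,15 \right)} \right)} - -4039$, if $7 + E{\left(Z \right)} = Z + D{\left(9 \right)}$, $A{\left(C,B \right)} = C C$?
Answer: $4039$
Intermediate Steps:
$D{\left(l \right)} = l \left(-10 + l\right)$
$A{\left(C,B \right)} = C^{2}$
$E{\left(Z \right)} = -16 + Z$ ($E{\left(Z \right)} = -7 + \left(Z + 9 \left(-10 + 9\right)\right) = -7 + \left(Z + 9 \left(-1\right)\right) = -7 + \left(Z - 9\right) = -7 + \left(-9 + Z\right) = -16 + Z$)
$E{\left(A{\left(-4 - 0,15 \right)} \right)} - -4039 = \left(-16 + \left(-4 - 0\right)^{2}\right) - -4039 = \left(-16 + \left(-4 + 0\right)^{2}\right) + 4039 = \left(-16 + \left(-4\right)^{2}\right) + 4039 = \left(-16 + 16\right) + 4039 = 0 + 4039 = 4039$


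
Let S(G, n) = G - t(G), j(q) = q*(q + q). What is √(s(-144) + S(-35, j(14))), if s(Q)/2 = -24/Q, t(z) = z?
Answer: √3/3 ≈ 0.57735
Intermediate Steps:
j(q) = 2*q² (j(q) = q*(2*q) = 2*q²)
S(G, n) = 0 (S(G, n) = G - G = 0)
s(Q) = -48/Q (s(Q) = 2*(-24/Q) = -48/Q)
√(s(-144) + S(-35, j(14))) = √(-48/(-144) + 0) = √(-48*(-1/144) + 0) = √(⅓ + 0) = √(⅓) = √3/3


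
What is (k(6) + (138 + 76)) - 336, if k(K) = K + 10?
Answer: -106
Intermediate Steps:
k(K) = 10 + K
(k(6) + (138 + 76)) - 336 = ((10 + 6) + (138 + 76)) - 336 = (16 + 214) - 336 = 230 - 336 = -106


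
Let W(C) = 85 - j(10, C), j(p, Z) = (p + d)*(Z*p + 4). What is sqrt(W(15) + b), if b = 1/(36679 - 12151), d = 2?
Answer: I*sqrt(66291308979)/6132 ≈ 41.988*I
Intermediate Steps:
j(p, Z) = (2 + p)*(4 + Z*p) (j(p, Z) = (p + 2)*(Z*p + 4) = (2 + p)*(4 + Z*p))
W(C) = 37 - 120*C (W(C) = 85 - (8 + 4*10 + C*10**2 + 2*C*10) = 85 - (8 + 40 + C*100 + 20*C) = 85 - (8 + 40 + 100*C + 20*C) = 85 - (48 + 120*C) = 85 + (-48 - 120*C) = 37 - 120*C)
b = 1/24528 ≈ 4.0770e-5
sqrt(W(15) + b) = sqrt((37 - 120*15) + 1/24528) = sqrt((37 - 1800) + 1/24528) = sqrt(-1763 + 1/24528) = sqrt(-43242863/24528) = I*sqrt(66291308979)/6132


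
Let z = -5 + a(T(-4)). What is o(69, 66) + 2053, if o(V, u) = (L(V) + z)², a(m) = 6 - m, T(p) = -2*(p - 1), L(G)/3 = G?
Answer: 41257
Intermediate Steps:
L(G) = 3*G
T(p) = 2 - 2*p (T(p) = -2*(-1 + p) = 2 - 2*p)
z = -9 (z = -5 + (6 - (2 - 2*(-4))) = -5 + (6 - (2 + 8)) = -5 + (6 - 1*10) = -5 + (6 - 10) = -5 - 4 = -9)
o(V, u) = (-9 + 3*V)² (o(V, u) = (3*V - 9)² = (-9 + 3*V)²)
o(69, 66) + 2053 = 9*(-3 + 69)² + 2053 = 9*66² + 2053 = 9*4356 + 2053 = 39204 + 2053 = 41257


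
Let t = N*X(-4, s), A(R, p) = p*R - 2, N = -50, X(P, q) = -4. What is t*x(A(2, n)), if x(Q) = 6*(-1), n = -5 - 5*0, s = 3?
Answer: -1200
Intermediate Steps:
n = -5 (n = -5 + 0 = -5)
A(R, p) = -2 + R*p (A(R, p) = R*p - 2 = -2 + R*p)
x(Q) = -6
t = 200 (t = -50*(-4) = 200)
t*x(A(2, n)) = 200*(-6) = -1200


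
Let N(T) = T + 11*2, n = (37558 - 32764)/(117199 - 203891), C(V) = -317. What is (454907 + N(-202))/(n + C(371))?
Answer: -2815799506/1963297 ≈ -1434.2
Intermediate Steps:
n = -2397/43346 (n = 4794/(-86692) = 4794*(-1/86692) = -2397/43346 ≈ -0.055299)
N(T) = 22 + T (N(T) = T + 22 = 22 + T)
(454907 + N(-202))/(n + C(371)) = (454907 + (22 - 202))/(-2397/43346 - 317) = (454907 - 180)/(-13743079/43346) = 454727*(-43346/13743079) = -2815799506/1963297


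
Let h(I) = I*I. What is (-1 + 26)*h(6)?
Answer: 900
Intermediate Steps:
h(I) = I²
(-1 + 26)*h(6) = (-1 + 26)*6² = 25*36 = 900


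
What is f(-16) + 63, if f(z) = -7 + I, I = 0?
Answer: 56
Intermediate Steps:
f(z) = -7 (f(z) = -7 + 0 = -7)
f(-16) + 63 = -7 + 63 = 56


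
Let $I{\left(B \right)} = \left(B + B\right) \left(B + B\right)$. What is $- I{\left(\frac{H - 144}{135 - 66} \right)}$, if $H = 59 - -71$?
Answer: $- \frac{784}{4761} \approx -0.16467$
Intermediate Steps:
$H = 130$ ($H = 59 + 71 = 130$)
$I{\left(B \right)} = 4 B^{2}$ ($I{\left(B \right)} = 2 B 2 B = 4 B^{2}$)
$- I{\left(\frac{H - 144}{135 - 66} \right)} = - 4 \left(\frac{130 - 144}{135 - 66}\right)^{2} = - 4 \left(- \frac{14}{69}\right)^{2} = - \frac{4 \cdot 196}{4761} = \left(-1\right) \frac{784}{4761} = - \frac{784}{4761}$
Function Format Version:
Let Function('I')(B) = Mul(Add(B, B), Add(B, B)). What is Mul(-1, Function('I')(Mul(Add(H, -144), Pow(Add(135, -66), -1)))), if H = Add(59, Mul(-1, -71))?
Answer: Rational(-784, 4761) ≈ -0.16467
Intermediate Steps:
H = 130 (H = Add(59, 71) = 130)
Function('I')(B) = Mul(4, Pow(B, 2)) (Function('I')(B) = Mul(Mul(2, B), Mul(2, B)) = Mul(4, Pow(B, 2)))
Mul(-1, Function('I')(Mul(Add(H, -144), Pow(Add(135, -66), -1)))) = Mul(-1, Mul(4, Pow(Mul(Add(130, -144), Pow(Add(135, -66), -1)), 2))) = Mul(-1, Mul(4, Pow(Mul(-14, Pow(69, -1)), 2))) = Mul(-1, Mul(4, Pow(Mul(-14, Rational(1, 69)), 2))) = Mul(-1, Mul(4, Pow(Rational(-14, 69), 2))) = Mul(-1, Mul(4, Rational(196, 4761))) = Mul(-1, Rational(784, 4761)) = Rational(-784, 4761)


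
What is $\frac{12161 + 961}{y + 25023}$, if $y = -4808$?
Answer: $\frac{13122}{20215} \approx 0.64912$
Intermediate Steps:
$\frac{12161 + 961}{y + 25023} = \frac{12161 + 961}{-4808 + 25023} = \frac{13122}{20215}$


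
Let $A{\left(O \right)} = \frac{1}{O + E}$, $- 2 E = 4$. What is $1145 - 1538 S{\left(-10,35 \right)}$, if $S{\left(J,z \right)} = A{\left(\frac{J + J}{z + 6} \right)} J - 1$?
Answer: $- \frac{178457}{51} \approx -3499.2$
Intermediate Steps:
$E = -2$ ($E = \left(- \frac{1}{2}\right) 4 = -2$)
$A{\left(O \right)} = \frac{1}{-2 + O}$ ($A{\left(O \right)} = \frac{1}{O - 2} = \frac{1}{-2 + O}$)
$S{\left(J,z \right)} = -1 + \frac{J}{-2 + \frac{2 J}{6 + z}}$ ($S{\left(J,z \right)} = \frac{J}{-2 + \frac{J + J}{z + 6}} - 1 = \frac{J}{-2 + \frac{2 J}{6 + z}} - 1 = -1 + \frac{J}{-2 + \frac{2 J}{6 + z}}$)
$1145 - 1538 S{\left(-10,35 \right)} = 1145 - 1538 \frac{6 + 35 - -10 + \frac{1}{2} \left(-10\right) \left(6 + 35\right)}{-6 - 10 - 35} = 1145 - 1538 \frac{6 + 35 + 10 + \frac{1}{2} \left(-10\right) 41}{-6 - 10 - 35} = 1145 - 1538 \frac{6 + 35 + 10 - 205}{-51} = 1145 - 1538 \left(\left(- \frac{1}{51}\right) \left(-154\right)\right) = 1145 - \frac{236852}{51} = - \frac{178457}{51}$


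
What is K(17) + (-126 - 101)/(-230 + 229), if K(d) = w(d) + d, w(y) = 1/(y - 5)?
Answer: 2929/12 ≈ 244.08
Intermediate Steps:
w(y) = 1/(-5 + y)
K(d) = d + 1/(-5 + d) (K(d) = 1/(-5 + d) + d = d + 1/(-5 + d))
K(17) + (-126 - 101)/(-230 + 229) = (1 + 17*(-5 + 17))/(-5 + 17) + (-126 - 101)/(-230 + 229) = (1 + 17*12)/12 - 227/(-1) = (1 + 204)/12 - 227*(-1) = (1/12)*205 + 227 = 205/12 + 227 = 2929/12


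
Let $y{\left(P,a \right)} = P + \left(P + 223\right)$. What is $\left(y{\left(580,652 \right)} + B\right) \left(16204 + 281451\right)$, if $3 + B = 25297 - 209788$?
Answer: $-54503904705$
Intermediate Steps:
$y{\left(P,a \right)} = 223 + 2 P$ ($y{\left(P,a \right)} = P + \left(223 + P\right) = 223 + 2 P$)
$B = -184494$ ($B = -3 + \left(25297 - 209788\right) = -3 - 184491 = -184494$)
$\left(y{\left(580,652 \right)} + B\right) \left(16204 + 281451\right) = \left(\left(223 + 2 \cdot 580\right) - 184494\right) \left(16204 + 281451\right) = \left(\left(223 + 1160\right) - 184494\right) 297655 = \left(1383 - 184494\right) 297655 = \left(-183111\right) 297655 = -54503904705$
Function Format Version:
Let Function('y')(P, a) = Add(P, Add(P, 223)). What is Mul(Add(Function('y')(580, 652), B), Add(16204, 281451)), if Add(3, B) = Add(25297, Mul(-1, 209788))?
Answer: -54503904705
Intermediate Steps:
Function('y')(P, a) = Add(223, Mul(2, P)) (Function('y')(P, a) = Add(P, Add(223, P)) = Add(223, Mul(2, P)))
B = -184494 (B = Add(-3, Add(25297, Mul(-1, 209788))) = Add(-3, Add(25297, -209788)) = Add(-3, -184491) = -184494)
Mul(Add(Function('y')(580, 652), B), Add(16204, 281451)) = Mul(Add(Add(223, Mul(2, 580)), -184494), Add(16204, 281451)) = Mul(Add(Add(223, 1160), -184494), 297655) = Mul(Add(1383, -184494), 297655) = Mul(-183111, 297655) = -54503904705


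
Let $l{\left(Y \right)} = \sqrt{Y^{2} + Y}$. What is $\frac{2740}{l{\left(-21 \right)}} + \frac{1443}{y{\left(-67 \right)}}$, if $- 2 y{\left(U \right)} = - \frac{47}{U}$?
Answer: $- \frac{193362}{47} + \frac{274 \sqrt{105}}{21} \approx -3980.4$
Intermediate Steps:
$l{\left(Y \right)} = \sqrt{Y + Y^{2}}$
$y{\left(U \right)} = \frac{47}{2 U}$ ($y{\left(U \right)} = - \frac{\left(-47\right) \frac{1}{U}}{2} = \frac{47}{2 U}$)
$\frac{2740}{l{\left(-21 \right)}} + \frac{1443}{y{\left(-67 \right)}} = \frac{2740}{\sqrt{- 21 \left(1 - 21\right)}} + \frac{1443}{\frac{47}{2} \frac{1}{-67}} = \frac{2740}{\sqrt{\left(-21\right) \left(-20\right)}} + \frac{1443}{\frac{47}{2} \left(- \frac{1}{67}\right)} = \frac{2740}{\sqrt{420}} + \frac{1443}{- \frac{47}{134}} = \frac{2740}{2 \sqrt{105}} + 1443 \left(- \frac{134}{47}\right) = 2740 \frac{\sqrt{105}}{210} - \frac{193362}{47} = \frac{274 \sqrt{105}}{21} - \frac{193362}{47} = - \frac{193362}{47} + \frac{274 \sqrt{105}}{21}$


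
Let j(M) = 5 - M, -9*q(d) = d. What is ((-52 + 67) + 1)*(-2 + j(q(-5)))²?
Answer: 7744/81 ≈ 95.605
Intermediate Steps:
q(d) = -d/9
((-52 + 67) + 1)*(-2 + j(q(-5)))² = ((-52 + 67) + 1)*(-2 + (5 - (-1)*(-5)/9))² = (15 + 1)*(-2 + (5 - 1*5/9))² = 16*(-2 + (5 - 5/9))² = 16*(-2 + 40/9)² = 16*(22/9)² = 16*(484/81) = 7744/81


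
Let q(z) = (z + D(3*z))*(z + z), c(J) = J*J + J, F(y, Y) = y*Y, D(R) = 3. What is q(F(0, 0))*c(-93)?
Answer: 0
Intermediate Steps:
F(y, Y) = Y*y
c(J) = J + J**2 (c(J) = J**2 + J = J + J**2)
q(z) = 2*z*(3 + z) (q(z) = (z + 3)*(z + z) = (3 + z)*(2*z) = 2*z*(3 + z))
q(F(0, 0))*c(-93) = (2*(0*0)*(3 + 0*0))*(-93*(1 - 93)) = (2*0*(3 + 0))*(-93*(-92)) = (2*0*3)*8556 = 0*8556 = 0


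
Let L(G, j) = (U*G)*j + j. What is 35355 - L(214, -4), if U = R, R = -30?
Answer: 9679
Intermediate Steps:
U = -30
L(G, j) = j - 30*G*j (L(G, j) = (-30*G)*j + j = -30*G*j + j = j - 30*G*j)
35355 - L(214, -4) = 35355 - (-4)*(1 - 30*214) = 35355 - (-4)*(1 - 6420) = 35355 - (-4)*(-6419) = 35355 - 1*25676 = 35355 - 25676 = 9679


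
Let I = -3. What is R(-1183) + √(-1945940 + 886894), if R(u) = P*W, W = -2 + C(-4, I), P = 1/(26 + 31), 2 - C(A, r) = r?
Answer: 1/19 + I*√1059046 ≈ 0.052632 + 1029.1*I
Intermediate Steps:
C(A, r) = 2 - r
P = 1/57 ≈ 0.017544
W = 3 (W = -2 + (2 - 1*(-3)) = -2 + (2 + 3) = -2 + 5 = 3)
R(u) = 1/19 (R(u) = (1/57)*3 = 1/19)
R(-1183) + √(-1945940 + 886894) = 1/19 + √(-1945940 + 886894) = 1/19 + √(-1059046) = 1/19 + I*√1059046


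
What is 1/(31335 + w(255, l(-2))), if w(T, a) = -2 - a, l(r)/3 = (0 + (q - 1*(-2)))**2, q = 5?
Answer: 1/31186 ≈ 3.2066e-5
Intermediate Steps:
l(r) = 147 (l(r) = 3*(0 + (5 - 1*(-2)))**2 = 3*(0 + (5 + 2))**2 = 3*(0 + 7)**2 = 3*7**2 = 3*49 = 147)
1/(31335 + w(255, l(-2))) = 1/(31335 + (-2 - 1*147)) = 1/(31335 + (-2 - 147)) = 1/(31335 - 149) = 1/31186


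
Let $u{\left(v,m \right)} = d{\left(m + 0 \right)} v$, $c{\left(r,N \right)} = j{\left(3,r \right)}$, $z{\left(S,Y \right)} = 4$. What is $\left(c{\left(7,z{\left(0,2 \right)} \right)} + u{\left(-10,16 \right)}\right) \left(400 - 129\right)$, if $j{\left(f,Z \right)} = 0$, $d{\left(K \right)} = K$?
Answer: $-43360$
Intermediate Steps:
$c{\left(r,N \right)} = 0$
$u{\left(v,m \right)} = m v$ ($u{\left(v,m \right)} = \left(m + 0\right) v = m v$)
$\left(c{\left(7,z{\left(0,2 \right)} \right)} + u{\left(-10,16 \right)}\right) \left(400 - 129\right) = \left(0 + 16 \left(-10\right)\right) \left(400 - 129\right) = \left(0 - 160\right) 271 = \left(-160\right) 271 = -43360$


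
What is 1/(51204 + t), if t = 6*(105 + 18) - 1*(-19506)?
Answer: 1/71448 ≈ 1.3996e-5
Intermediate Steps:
t = 20244 (t = 6*123 + 19506 = 738 + 19506 = 20244)
1/(51204 + t) = 1/(51204 + 20244) = 1/71448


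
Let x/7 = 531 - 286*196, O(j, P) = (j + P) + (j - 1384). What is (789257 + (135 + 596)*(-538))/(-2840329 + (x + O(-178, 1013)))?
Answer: -131993/1076577 ≈ -0.12260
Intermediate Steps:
O(j, P) = -1384 + P + 2*j (O(j, P) = (P + j) + (-1384 + j) = -1384 + P + 2*j)
x = -388675 (x = 7*(531 - 286*196) = 7*(531 - 56056) = 7*(-55525) = -388675)
(789257 + (135 + 596)*(-538))/(-2840329 + (x + O(-178, 1013))) = (789257 + (135 + 596)*(-538))/(-2840329 + (-388675 + (-1384 + 1013 + 2*(-178)))) = (789257 + 731*(-538))/(-2840329 + (-388675 + (-1384 + 1013 - 356))) = (789257 - 393278)/(-2840329 + (-388675 - 727)) = 395979/(-2840329 - 389402) = 395979/(-3229731) = 395979*(-1/3229731) = -131993/1076577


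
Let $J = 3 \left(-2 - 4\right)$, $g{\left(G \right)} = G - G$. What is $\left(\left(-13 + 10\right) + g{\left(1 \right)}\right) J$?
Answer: $54$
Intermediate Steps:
$g{\left(G \right)} = 0$
$J = -18$ ($J = 3 \left(-2 - 4\right) = 3 \left(-6\right) = -18$)
$\left(\left(-13 + 10\right) + g{\left(1 \right)}\right) J = \left(\left(-13 + 10\right) + 0\right) \left(-18\right) = \left(-3 + 0\right) \left(-18\right) = \left(-3\right) \left(-18\right) = 54$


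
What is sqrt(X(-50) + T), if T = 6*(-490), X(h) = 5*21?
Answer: 9*I*sqrt(35) ≈ 53.245*I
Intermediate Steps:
X(h) = 105
T = -2940
sqrt(X(-50) + T) = sqrt(105 - 2940) = sqrt(-2835) = 9*I*sqrt(35)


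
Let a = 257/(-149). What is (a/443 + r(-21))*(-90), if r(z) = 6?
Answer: -35620650/66007 ≈ -539.65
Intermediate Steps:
a = -257/149 (a = 257*(-1/149) = -257/149 ≈ -1.7248)
(a/443 + r(-21))*(-90) = (-257/149/443 + 6)*(-90) = (-257/149*1/443 + 6)*(-90) = (-257/66007 + 6)*(-90) = (395785/66007)*(-90) = -35620650/66007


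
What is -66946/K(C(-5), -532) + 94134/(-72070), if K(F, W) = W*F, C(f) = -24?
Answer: -1506675283/230047440 ≈ -6.5494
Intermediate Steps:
K(F, W) = F*W
-66946/K(C(-5), -532) + 94134/(-72070) = -66946/((-24*(-532))) + 94134/(-72070) = -66946/12768 + 94134*(-1/72070) = -66946*1/12768 - 47067/36035 = -33473/6384 - 47067/36035 = -1506675283/230047440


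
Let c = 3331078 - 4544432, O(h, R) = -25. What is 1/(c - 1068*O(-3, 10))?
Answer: -1/1186654 ≈ -8.4271e-7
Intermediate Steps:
c = -1213354
1/(c - 1068*O(-3, 10)) = 1/(-1213354 - 1068*(-25)) = 1/(-1213354 + 26700) = 1/(-1186654) = -1/1186654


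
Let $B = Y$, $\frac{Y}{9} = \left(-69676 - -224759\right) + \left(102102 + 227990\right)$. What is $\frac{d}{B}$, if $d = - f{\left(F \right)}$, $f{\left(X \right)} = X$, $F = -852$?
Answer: $\frac{284}{1455525} \approx 0.00019512$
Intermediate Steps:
$d = 852$ ($d = \left(-1\right) \left(-852\right) = 852$)
$Y = 4366575$ ($Y = 9 \left(\left(-69676 - -224759\right) + \left(102102 + 227990\right)\right) = 9 \left(\left(-69676 + 224759\right) + 330092\right) = 9 \left(155083 + 330092\right) = 9 \cdot 485175 = 4366575$)
$B = 4366575$
$\frac{d}{B} = \frac{852}{4366575} = 852 \cdot \frac{1}{4366575} = \frac{284}{1455525}$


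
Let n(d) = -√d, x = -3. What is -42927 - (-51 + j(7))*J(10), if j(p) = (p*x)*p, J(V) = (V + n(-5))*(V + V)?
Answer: -3327 - 3960*I*√5 ≈ -3327.0 - 8854.8*I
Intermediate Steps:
J(V) = 2*V*(V - I*√5) (J(V) = (V - √(-5))*(V + V) = (V - I*√5)*(2*V) = 2*V*(V - I*√5))
j(p) = -3*p² (j(p) = (p*(-3))*p = (-3*p)*p = -3*p²)
-42927 - (-51 + j(7))*J(10) = -42927 - (-51 - 3*7²)*2*10*(10 - I*√5) = -42927 - (-51 - 3*49)*(200 - 20*I*√5) = -42927 - (-51 - 147)*(200 - 20*I*√5) = -42927 - (-198)*(200 - 20*I*√5) = -42927 - (-39600 + 3960*I*√5) = -42927 + (39600 - 3960*I*√5) = -3327 - 3960*I*√5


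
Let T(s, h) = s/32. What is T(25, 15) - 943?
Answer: -30151/32 ≈ -942.22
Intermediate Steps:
T(s, h) = s/32 (T(s, h) = s*(1/32) = s/32)
T(25, 15) - 943 = (1/32)*25 - 943 = 25/32 - 943 = -30151/32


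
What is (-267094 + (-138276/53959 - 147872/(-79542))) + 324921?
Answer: 124095428113531/2146003389 ≈ 57826.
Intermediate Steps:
(-267094 + (-138276/53959 - 147872/(-79542))) + 324921 = (-267094 + (-138276*1/53959 - 147872*(-1/79542))) + 324921 = (-267094 + (-138276/53959 + 73936/39771)) + 324921 = (-267094 - 1509862172/2146003389) + 324921 = -573186139043738/2146003389 + 324921 = 124095428113531/2146003389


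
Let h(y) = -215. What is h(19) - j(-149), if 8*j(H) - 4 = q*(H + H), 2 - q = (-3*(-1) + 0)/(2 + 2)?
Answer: -2703/16 ≈ -168.94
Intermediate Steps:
q = 5/4 (q = 2 - (-3*(-1) + 0)/(2 + 2) = 2 - (3 + 0)/4 = 2 - 3/4 = 2 - 1*¾ = 2 - ¾ = 5/4 ≈ 1.2500)
j(H) = ½ + 5*H/16 (j(H) = ½ + (5*(H + H)/4)/8 = ½ + (5*(2*H)/4)/8 = ½ + (5*H/2)/8 = ½ + 5*H/16)
h(19) - j(-149) = -215 - (½ + (5/16)*(-149)) = -215 - (½ - 745/16) = -215 - 1*(-737/16) = -215 + 737/16 = -2703/16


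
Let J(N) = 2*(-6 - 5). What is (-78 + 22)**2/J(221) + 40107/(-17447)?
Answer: -27798073/191917 ≈ -144.84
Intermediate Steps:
J(N) = -22 (J(N) = 2*(-11) = -22)
(-78 + 22)**2/J(221) + 40107/(-17447) = (-78 + 22)**2/(-22) + 40107/(-17447) = (-56)**2*(-1/22) + 40107*(-1/17447) = 3136*(-1/22) - 40107/17447 = -1568/11 - 40107/17447 = -27798073/191917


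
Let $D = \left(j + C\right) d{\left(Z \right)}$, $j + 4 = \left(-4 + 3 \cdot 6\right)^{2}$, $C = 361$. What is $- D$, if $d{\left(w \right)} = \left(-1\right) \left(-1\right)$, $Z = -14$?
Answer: $-553$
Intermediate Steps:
$d{\left(w \right)} = 1$
$j = 192$ ($j = -4 + \left(-4 + 3 \cdot 6\right)^{2} = -4 + \left(-4 + 18\right)^{2} = -4 + 14^{2} = -4 + 196 = 192$)
$D = 553$ ($D = \left(192 + 361\right) 1 = 553 \cdot 1 = 553$)
$- D = \left(-1\right) 553 = -553$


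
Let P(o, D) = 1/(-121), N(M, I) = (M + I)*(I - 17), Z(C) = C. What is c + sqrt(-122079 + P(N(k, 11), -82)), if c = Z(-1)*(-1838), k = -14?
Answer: 1838 + 2*I*sqrt(3692890)/11 ≈ 1838.0 + 349.4*I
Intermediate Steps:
N(M, I) = (-17 + I)*(I + M) (N(M, I) = (I + M)*(-17 + I) = (-17 + I)*(I + M))
P(o, D) = -1/121
c = 1838 (c = -1*(-1838) = 1838)
c + sqrt(-122079 + P(N(k, 11), -82)) = 1838 + sqrt(-122079 - 1/121) = 1838 + sqrt(-14771560/121) = 1838 + 2*I*sqrt(3692890)/11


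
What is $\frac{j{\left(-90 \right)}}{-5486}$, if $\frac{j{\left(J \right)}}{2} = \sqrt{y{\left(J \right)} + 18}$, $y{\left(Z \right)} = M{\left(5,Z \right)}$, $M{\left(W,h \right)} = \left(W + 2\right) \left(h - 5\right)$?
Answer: $- \frac{i \sqrt{647}}{2743} \approx - 0.0092731 i$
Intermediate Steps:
$M{\left(W,h \right)} = \left(-5 + h\right) \left(2 + W\right)$ ($M{\left(W,h \right)} = \left(2 + W\right) \left(-5 + h\right) = \left(-5 + h\right) \left(2 + W\right)$)
$y{\left(Z \right)} = -35 + 7 Z$ ($y{\left(Z \right)} = -10 - 25 + 2 Z + 5 Z = -35 + 7 Z$)
$j{\left(J \right)} = 2 \sqrt{-17 + 7 J}$ ($j{\left(J \right)} = 2 \sqrt{\left(-35 + 7 J\right) + 18} = 2 \sqrt{-17 + 7 J}$)
$\frac{j{\left(-90 \right)}}{-5486} = \frac{2 \sqrt{-17 + 7 \left(-90\right)}}{-5486} = 2 \sqrt{-17 - 630} \left(- \frac{1}{5486}\right) = 2 \sqrt{-647} \left(- \frac{1}{5486}\right) = 2 i \sqrt{647} \left(- \frac{1}{5486}\right) = - \frac{i \sqrt{647}}{2743}$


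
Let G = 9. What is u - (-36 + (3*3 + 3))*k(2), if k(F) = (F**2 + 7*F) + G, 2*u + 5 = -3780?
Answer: -2489/2 ≈ -1244.5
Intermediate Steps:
u = -3785/2 (u = -5/2 + (1/2)*(-3780) = -5/2 - 1890 = -3785/2 ≈ -1892.5)
k(F) = 9 + F**2 + 7*F (k(F) = (F**2 + 7*F) + 9 = 9 + F**2 + 7*F)
u - (-36 + (3*3 + 3))*k(2) = -3785/2 - (-36 + (3*3 + 3))*(9 + 2**2 + 7*2) = -3785/2 - (-36 + (9 + 3))*(9 + 4 + 14) = -3785/2 - (-36 + 12)*27 = -3785/2 - (-24)*27 = -3785/2 - 1*(-648) = -3785/2 + 648 = -2489/2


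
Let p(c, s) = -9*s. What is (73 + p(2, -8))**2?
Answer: 21025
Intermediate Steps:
(73 + p(2, -8))**2 = (73 - 9*(-8))**2 = (73 + 72)**2 = 145**2 = 21025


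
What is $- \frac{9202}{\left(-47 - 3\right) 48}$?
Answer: $\frac{4601}{1200} \approx 3.8342$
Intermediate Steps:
$- \frac{9202}{\left(-47 - 3\right) 48} = - \frac{9202}{\left(-50\right) 48} = - \frac{9202}{-2400} = \left(-9202\right) \left(- \frac{1}{2400}\right) = \frac{4601}{1200}$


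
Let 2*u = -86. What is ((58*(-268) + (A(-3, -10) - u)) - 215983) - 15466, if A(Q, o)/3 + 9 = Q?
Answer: -246986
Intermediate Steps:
u = -43 (u = (½)*(-86) = -43)
A(Q, o) = -27 + 3*Q
((58*(-268) + (A(-3, -10) - u)) - 215983) - 15466 = ((58*(-268) + ((-27 + 3*(-3)) - 1*(-43))) - 215983) - 15466 = ((-15544 + ((-27 - 9) + 43)) - 215983) - 15466 = ((-15544 + (-36 + 43)) - 215983) - 15466 = ((-15544 + 7) - 215983) - 15466 = (-15537 - 215983) - 15466 = -231520 - 15466 = -246986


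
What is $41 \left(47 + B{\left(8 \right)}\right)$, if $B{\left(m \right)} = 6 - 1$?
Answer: $2132$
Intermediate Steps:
$B{\left(m \right)} = 5$ ($B{\left(m \right)} = 6 - 1 = 5$)
$41 \left(47 + B{\left(8 \right)}\right) = 41 \left(47 + 5\right) = 41 \cdot 52 = 2132$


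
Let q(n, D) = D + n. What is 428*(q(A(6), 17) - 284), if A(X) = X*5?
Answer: -101436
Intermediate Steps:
A(X) = 5*X
428*(q(A(6), 17) - 284) = 428*((17 + 5*6) - 284) = 428*((17 + 30) - 284) = 428*(47 - 284) = 428*(-237) = -101436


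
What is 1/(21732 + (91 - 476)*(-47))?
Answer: 1/39827 ≈ 2.5109e-5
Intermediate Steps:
1/(21732 + (91 - 476)*(-47)) = 1/(21732 - 385*(-47)) = 1/(21732 + 18095) = 1/39827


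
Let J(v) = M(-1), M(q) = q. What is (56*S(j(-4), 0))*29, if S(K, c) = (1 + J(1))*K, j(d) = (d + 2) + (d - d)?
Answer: 0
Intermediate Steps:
J(v) = -1
j(d) = 2 + d (j(d) = (2 + d) + 0 = 2 + d)
S(K, c) = 0 (S(K, c) = (1 - 1)*K = 0*K = 0)
(56*S(j(-4), 0))*29 = (56*0)*29 = 0*29 = 0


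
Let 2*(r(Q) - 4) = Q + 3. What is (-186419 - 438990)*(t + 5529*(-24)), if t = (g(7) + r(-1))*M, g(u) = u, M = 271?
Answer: 80955442596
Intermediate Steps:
r(Q) = 11/2 + Q/2 (r(Q) = 4 + (Q + 3)/2 = 4 + (3 + Q)/2 = 4 + (3/2 + Q/2) = 11/2 + Q/2)
t = 3252 (t = (7 + (11/2 + (½)*(-1)))*271 = (7 + (11/2 - ½))*271 = (7 + 5)*271 = 12*271 = 3252)
(-186419 - 438990)*(t + 5529*(-24)) = (-186419 - 438990)*(3252 + 5529*(-24)) = -625409*(3252 - 132696) = -625409*(-129444) = 80955442596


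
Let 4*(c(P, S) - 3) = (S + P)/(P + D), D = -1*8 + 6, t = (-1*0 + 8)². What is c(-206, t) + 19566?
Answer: 8140775/416 ≈ 19569.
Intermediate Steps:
t = 64 (t = (0 + 8)² = 8² = 64)
D = -2 (D = -8 + 6 = -2)
c(P, S) = 3 + (P + S)/(4*(-2 + P)) (c(P, S) = 3 + ((S + P)/(P - 2))/4 = 3 + ((P + S)/(-2 + P))/4 = 3 + (P + S)/(4*(-2 + P)))
c(-206, t) + 19566 = (-24 + 64 + 13*(-206))/(4*(-2 - 206)) + 19566 = (¼)*(-24 + 64 - 2678)/(-208) + 19566 = (¼)*(-1/208)*(-2638) + 19566 = 1319/416 + 19566 = 8140775/416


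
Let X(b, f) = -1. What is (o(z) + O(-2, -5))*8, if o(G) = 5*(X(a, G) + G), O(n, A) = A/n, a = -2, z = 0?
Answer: -20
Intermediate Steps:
o(G) = -5 + 5*G (o(G) = 5*(-1 + G) = -5 + 5*G)
(o(z) + O(-2, -5))*8 = ((-5 + 5*0) - 5/(-2))*8 = ((-5 + 0) - 5*(-1/2))*8 = (-5 + 5/2)*8 = -5/2*8 = -20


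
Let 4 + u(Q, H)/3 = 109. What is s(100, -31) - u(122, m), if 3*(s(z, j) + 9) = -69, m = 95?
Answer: -347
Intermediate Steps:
u(Q, H) = 315 (u(Q, H) = -12 + 3*109 = -12 + 327 = 315)
s(z, j) = -32 (s(z, j) = -9 + (1/3)*(-69) = -9 - 23 = -32)
s(100, -31) - u(122, m) = -32 - 1*315 = -32 - 315 = -347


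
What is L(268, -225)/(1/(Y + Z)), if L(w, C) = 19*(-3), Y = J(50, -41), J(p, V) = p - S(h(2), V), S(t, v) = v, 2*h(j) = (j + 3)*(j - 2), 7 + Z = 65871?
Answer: -3759435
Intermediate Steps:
Z = 65864 (Z = -7 + 65871 = 65864)
h(j) = (-2 + j)*(3 + j)/2 (h(j) = ((j + 3)*(j - 2))/2 = ((3 + j)*(-2 + j))/2 = ((-2 + j)*(3 + j))/2 = (-2 + j)*(3 + j)/2)
J(p, V) = p - V
Y = 91 (Y = 50 - 1*(-41) = 50 + 41 = 91)
L(w, C) = -57
L(268, -225)/(1/(Y + Z)) = -57/(1/(91 + 65864)) = -57/(1/65955) = -57/1/65955 = -57*65955 = -3759435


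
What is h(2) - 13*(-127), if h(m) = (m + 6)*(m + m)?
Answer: 1683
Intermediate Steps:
h(m) = 2*m*(6 + m) (h(m) = (6 + m)*(2*m) = 2*m*(6 + m))
h(2) - 13*(-127) = 2*2*(6 + 2) - 13*(-127) = 2*2*8 + 1651 = 32 + 1651 = 1683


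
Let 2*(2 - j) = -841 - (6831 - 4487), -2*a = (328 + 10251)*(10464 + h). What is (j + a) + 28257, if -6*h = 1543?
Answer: -647510321/12 ≈ -5.3959e+7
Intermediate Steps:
h = -1543/6 (h = -⅙*1543 = -1543/6 ≈ -257.17)
a = -647868539/12 (a = -(328 + 10251)*(10464 - 1543/6)/2 = -10579*61241/(2*6) = -½*647868539/6 = -647868539/12 ≈ -5.3989e+7)
j = 3189/2 (j = 2 - (-841 - (6831 - 4487))/2 = 2 - (-841 - 1*2344)/2 = 2 - (-841 - 2344)/2 = 2 - ½*(-3185) = 2 + 3185/2 = 3189/2 ≈ 1594.5)
(j + a) + 28257 = (3189/2 - 647868539/12) + 28257 = -647849405/12 + 28257 = -647510321/12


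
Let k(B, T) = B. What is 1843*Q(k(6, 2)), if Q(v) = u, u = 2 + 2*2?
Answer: 11058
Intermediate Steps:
u = 6 (u = 2 + 4 = 6)
Q(v) = 6
1843*Q(k(6, 2)) = 1843*6 = 11058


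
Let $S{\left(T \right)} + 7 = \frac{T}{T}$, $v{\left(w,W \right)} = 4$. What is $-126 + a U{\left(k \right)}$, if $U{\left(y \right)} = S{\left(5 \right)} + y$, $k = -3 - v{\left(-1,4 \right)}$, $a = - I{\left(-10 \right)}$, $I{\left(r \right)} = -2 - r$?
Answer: $-22$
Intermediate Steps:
$S{\left(T \right)} = -6$ ($S{\left(T \right)} = -7 + \frac{T}{T} = -7 + 1 = -6$)
$a = -8$ ($a = - (-2 - -10) = - (-2 + 10) = \left(-1\right) 8 = -8$)
$k = -7$ ($k = -3 - 4 = -7$)
$U{\left(y \right)} = -6 + y$
$-126 + a U{\left(k \right)} = -126 - 8 \left(-6 - 7\right) = -126 - -104 = -126 + 104 = -22$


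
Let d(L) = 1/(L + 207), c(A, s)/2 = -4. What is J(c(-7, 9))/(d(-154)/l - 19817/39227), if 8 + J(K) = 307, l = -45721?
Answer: -28421557528949/48020851248 ≈ -591.86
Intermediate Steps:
c(A, s) = -8 (c(A, s) = 2*(-4) = -8)
d(L) = 1/(207 + L)
J(K) = 299 (J(K) = -8 + 307 = 299)
J(c(-7, 9))/(d(-154)/l - 19817/39227) = 299/(1/((207 - 154)*(-45721)) - 19817/39227) = 299/(-1/45721/53 - 19817*1/39227) = 299/((1/53)*(-1/45721) - 19817/39227) = 299/(-1/2423213 - 19817/39227) = 299/(-48020851248/95055376351) = 299*(-95055376351/48020851248) = -28421557528949/48020851248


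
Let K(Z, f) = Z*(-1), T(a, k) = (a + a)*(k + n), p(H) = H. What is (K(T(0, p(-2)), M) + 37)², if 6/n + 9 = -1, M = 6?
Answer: 1369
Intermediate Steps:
n = -⅗ (n = 6/(-9 - 1) = 6/(-10) = 6*(-⅒) = -⅗ ≈ -0.60000)
T(a, k) = 2*a*(-⅗ + k) (T(a, k) = (a + a)*(k - ⅗) = (2*a)*(-⅗ + k) = 2*a*(-⅗ + k))
K(Z, f) = -Z
(K(T(0, p(-2)), M) + 37)² = (-2*0*(-3 + 5*(-2))/5 + 37)² = (-2*0*(-3 - 10)/5 + 37)² = (-2*0*(-13)/5 + 37)² = (-1*0 + 37)² = (0 + 37)² = 37² = 1369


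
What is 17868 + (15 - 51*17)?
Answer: 17016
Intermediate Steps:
17868 + (15 - 51*17) = 17868 + (15 - 867) = 17868 - 852 = 17016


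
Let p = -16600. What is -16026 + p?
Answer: -32626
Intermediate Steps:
-16026 + p = -16026 - 16600 = -32626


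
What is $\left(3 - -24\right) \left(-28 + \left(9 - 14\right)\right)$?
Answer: $-891$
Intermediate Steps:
$\left(3 - -24\right) \left(-28 + \left(9 - 14\right)\right) = \left(3 + 24\right) \left(-28 + \left(9 - 14\right)\right) = 27 \left(-28 - 5\right) = 27 \left(-33\right) = -891$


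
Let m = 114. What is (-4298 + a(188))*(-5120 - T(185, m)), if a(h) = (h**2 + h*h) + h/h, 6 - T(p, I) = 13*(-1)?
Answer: -341183349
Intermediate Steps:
T(p, I) = 19 (T(p, I) = 6 - 13*(-1) = 6 - 1*(-13) = 6 + 13 = 19)
a(h) = 1 + 2*h**2 (a(h) = (h**2 + h**2) + 1 = 2*h**2 + 1 = 1 + 2*h**2)
(-4298 + a(188))*(-5120 - T(185, m)) = (-4298 + (1 + 2*188**2))*(-5120 - 1*19) = (-4298 + (1 + 2*35344))*(-5120 - 19) = (-4298 + (1 + 70688))*(-5139) = (-4298 + 70689)*(-5139) = 66391*(-5139) = -341183349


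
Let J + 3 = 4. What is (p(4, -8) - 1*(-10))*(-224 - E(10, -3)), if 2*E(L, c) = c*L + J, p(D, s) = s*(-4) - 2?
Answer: -8380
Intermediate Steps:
J = 1 (J = -3 + 4 = 1)
p(D, s) = -2 - 4*s (p(D, s) = -4*s - 2 = -2 - 4*s)
E(L, c) = ½ + L*c/2 (E(L, c) = (c*L + 1)/2 = (L*c + 1)/2 = (1 + L*c)/2 = ½ + L*c/2)
(p(4, -8) - 1*(-10))*(-224 - E(10, -3)) = ((-2 - 4*(-8)) - 1*(-10))*(-224 - (½ + (½)*10*(-3))) = ((-2 + 32) + 10)*(-224 - (½ - 15)) = (30 + 10)*(-224 - 1*(-29/2)) = 40*(-224 + 29/2) = 40*(-419/2) = -8380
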